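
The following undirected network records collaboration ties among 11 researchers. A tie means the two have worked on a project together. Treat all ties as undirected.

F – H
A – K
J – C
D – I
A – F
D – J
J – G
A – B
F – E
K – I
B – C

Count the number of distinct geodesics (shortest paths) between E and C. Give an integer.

The shortest distance is 4, and the only length-4 path is E–F–A–B–C. So there is exactly 1 shortest path.

1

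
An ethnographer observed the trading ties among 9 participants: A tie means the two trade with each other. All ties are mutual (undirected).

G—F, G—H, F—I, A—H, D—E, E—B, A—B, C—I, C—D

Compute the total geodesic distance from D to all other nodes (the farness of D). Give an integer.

20

Distances from D: A:3, B:2, C:1, E:1, F:3, G:4, H:4, I:2.
Sum = 3 + 2 + 1 + 1 + 3 + 4 + 4 + 2 = 20.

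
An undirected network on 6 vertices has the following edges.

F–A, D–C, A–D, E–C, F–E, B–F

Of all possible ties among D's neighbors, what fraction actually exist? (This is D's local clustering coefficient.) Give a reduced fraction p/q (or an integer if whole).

D's neighbors: A and C (k = 2).
Possible neighbor pairs: C(2,2) = 1. Edges among them: none → e = 0.
Clustering(D) = 0/1.

0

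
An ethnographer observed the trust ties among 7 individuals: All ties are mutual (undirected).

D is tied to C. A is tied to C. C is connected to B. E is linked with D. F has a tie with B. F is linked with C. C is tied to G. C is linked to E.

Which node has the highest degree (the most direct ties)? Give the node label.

C

Degrees — A:1, B:2, C:6, D:2, E:2, F:2, G:1.
The maximum is 6, attained only by C.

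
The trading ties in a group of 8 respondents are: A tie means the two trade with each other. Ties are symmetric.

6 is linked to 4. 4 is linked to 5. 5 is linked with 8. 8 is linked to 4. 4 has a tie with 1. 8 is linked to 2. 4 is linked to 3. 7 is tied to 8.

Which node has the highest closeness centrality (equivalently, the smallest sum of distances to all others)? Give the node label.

Farness (sum of distances to all others) for each node — 1:15, 2:16, 3:15, 4:9, 5:12, 6:15, 7:16, 8:10.
The smallest farness is 9, for 4, so 4 has the highest closeness.

4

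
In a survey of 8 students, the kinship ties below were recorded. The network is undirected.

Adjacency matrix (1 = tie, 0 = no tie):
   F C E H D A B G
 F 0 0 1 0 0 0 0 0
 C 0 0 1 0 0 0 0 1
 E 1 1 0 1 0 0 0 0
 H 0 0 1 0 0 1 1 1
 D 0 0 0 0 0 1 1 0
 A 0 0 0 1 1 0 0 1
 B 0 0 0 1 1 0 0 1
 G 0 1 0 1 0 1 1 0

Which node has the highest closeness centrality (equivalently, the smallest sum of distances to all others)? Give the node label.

H

Farness (sum of distances to all others) for each node — A:12, B:12, C:13, D:16, E:12, F:18, G:11, H:10.
The smallest farness is 10, for H, so H has the highest closeness.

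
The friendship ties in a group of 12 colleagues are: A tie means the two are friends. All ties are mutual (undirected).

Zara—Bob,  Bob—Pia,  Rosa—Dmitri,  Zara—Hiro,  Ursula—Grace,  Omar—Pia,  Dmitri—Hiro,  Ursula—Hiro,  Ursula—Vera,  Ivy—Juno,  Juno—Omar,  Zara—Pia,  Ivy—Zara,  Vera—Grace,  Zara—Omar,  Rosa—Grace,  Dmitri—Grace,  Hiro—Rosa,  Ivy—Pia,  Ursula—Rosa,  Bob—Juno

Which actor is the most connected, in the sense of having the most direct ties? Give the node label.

Zara

Degrees — Bob:3, Dmitri:3, Grace:4, Hiro:4, Ivy:3, Juno:3, Omar:3, Pia:4, Rosa:4, Ursula:4, Vera:2, Zara:5.
The maximum is 5, attained only by Zara.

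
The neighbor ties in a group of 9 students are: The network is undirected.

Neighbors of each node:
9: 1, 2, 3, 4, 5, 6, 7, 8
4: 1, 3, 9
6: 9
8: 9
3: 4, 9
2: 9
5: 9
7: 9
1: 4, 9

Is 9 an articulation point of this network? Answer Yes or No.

Removing 9 leaves {1, 3, and 4} with no path to {6}, so the network splits into 6 components. 9 is a cut vertex.

Yes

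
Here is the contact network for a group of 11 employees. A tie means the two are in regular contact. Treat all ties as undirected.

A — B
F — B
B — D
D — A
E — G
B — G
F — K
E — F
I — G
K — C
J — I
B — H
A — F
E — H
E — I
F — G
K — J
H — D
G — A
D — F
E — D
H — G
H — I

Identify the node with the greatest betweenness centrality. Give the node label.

F

Unnormalized betweenness of each node: A:1/5, B:71/60, C:0, D:47/30, E:131/60, F:271/20, G:22/5, H:127/60, I:157/30, J:12/5, K:67/6.
F has the largest value, 271/20, making it the main broker — the node through which the most shortest paths run.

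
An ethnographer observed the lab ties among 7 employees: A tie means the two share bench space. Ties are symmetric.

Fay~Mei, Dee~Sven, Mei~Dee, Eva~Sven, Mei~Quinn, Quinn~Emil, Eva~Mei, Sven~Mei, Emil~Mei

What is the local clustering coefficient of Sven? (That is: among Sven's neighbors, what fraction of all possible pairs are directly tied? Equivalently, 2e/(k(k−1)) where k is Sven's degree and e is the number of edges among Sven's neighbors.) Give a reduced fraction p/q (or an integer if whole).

2/3

Sven's neighbors: Dee, Eva, and Mei (k = 3).
Possible neighbor pairs: C(3,2) = 3. Edges among them: Dee–Mei, Eva–Mei → e = 2.
Clustering(Sven) = 2/3.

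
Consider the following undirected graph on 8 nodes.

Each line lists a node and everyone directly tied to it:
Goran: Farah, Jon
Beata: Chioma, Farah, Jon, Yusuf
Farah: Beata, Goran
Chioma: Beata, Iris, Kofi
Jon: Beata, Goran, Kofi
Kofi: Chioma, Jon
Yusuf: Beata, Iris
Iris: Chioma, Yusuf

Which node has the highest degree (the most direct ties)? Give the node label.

Beata

Degrees — Beata:4, Chioma:3, Farah:2, Goran:2, Iris:2, Jon:3, Kofi:2, Yusuf:2.
The maximum is 4, attained only by Beata.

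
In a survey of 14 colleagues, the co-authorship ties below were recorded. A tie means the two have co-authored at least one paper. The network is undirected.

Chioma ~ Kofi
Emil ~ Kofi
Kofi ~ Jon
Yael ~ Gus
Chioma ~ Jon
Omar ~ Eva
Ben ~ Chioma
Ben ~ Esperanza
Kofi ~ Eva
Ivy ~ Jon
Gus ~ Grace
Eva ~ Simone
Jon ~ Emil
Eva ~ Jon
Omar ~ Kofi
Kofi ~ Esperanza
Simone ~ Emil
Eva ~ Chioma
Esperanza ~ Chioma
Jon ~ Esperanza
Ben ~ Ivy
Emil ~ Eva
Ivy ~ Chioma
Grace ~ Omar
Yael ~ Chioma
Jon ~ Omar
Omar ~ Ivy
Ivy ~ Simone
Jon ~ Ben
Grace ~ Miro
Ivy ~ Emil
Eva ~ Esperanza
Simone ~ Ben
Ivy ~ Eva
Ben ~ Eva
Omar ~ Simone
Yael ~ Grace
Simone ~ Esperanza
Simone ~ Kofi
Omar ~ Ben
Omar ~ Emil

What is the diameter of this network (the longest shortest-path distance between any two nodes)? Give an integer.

4

Eccentricity of each node (its greatest distance to any other): Ben:3, Chioma:3, Emil:3, Esperanza:4, Eva:3, Grace:3, Gus:3, Ivy:3, Jon:3, Kofi:3, Miro:4, Omar:2, Simone:3, Yael:3.
The maximum eccentricity is 4, realized for instance by the pair Miro–Esperanza via Miro – Grace – Omar – Eva – Esperanza. So the diameter is 4.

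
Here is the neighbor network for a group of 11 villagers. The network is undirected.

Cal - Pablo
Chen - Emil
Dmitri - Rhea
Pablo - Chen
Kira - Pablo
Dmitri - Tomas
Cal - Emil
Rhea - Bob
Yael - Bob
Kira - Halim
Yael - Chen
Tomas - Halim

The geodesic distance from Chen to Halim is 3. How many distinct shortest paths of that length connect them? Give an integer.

1

The shortest distance is 3, and the only length-3 path is Chen–Pablo–Kira–Halim. So there is exactly 1 shortest path.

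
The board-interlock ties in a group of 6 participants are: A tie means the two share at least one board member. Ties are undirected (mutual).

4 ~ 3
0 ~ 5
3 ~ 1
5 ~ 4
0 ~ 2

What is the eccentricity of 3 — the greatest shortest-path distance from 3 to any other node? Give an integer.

Distances from 3: 0:3, 1:1, 2:4, 4:1, 5:2.
The largest is 4 (to 2), so the eccentricity of 3 is 4.

4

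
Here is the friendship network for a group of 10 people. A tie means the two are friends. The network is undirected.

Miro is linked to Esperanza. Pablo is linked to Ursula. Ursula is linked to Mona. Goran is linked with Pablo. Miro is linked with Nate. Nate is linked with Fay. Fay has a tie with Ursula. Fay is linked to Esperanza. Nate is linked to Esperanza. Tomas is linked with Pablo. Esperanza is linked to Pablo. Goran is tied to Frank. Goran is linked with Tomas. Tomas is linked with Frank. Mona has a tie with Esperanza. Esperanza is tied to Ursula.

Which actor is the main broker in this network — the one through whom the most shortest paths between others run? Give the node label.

Pablo

Unnormalized betweenness of each node: Esperanza:33/2, Fay:1/2, Frank:0, Goran:7/2, Miro:0, Mona:0, Nate:1/2, Pablo:18, Tomas:7/2, Ursula:9/2.
Pablo has the largest value, 18, making it the main broker — the node through which the most shortest paths run.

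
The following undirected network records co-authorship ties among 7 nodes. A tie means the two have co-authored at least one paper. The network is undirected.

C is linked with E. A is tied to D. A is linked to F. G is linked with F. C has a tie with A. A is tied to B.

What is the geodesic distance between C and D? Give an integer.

One shortest route is C – A – D, which uses 2 edges, and C and D are not directly tied, so nothing shorter exists. So d(C,D) = 2.

2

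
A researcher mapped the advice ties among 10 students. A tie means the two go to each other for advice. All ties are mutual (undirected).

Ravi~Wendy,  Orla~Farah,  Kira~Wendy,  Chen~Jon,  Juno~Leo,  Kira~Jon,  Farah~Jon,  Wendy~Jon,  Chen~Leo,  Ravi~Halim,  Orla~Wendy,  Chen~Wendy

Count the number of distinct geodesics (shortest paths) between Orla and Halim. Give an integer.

The shortest distance is 3, and the only length-3 path is Orla–Wendy–Ravi–Halim. So there is exactly 1 shortest path.

1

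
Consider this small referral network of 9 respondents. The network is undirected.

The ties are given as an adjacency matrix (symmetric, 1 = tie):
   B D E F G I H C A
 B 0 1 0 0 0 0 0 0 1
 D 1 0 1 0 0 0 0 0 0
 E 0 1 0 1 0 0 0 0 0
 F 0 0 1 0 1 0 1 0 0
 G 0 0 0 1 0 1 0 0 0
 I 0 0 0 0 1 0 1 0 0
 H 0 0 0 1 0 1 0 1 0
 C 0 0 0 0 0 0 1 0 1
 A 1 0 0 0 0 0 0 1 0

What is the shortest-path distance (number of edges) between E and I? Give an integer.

3

One shortest route is E – F – G – I, which uses 3 edges, and at distance 2 from E we only reach {B, G, H}, which does not include I. So d(E,I) = 3.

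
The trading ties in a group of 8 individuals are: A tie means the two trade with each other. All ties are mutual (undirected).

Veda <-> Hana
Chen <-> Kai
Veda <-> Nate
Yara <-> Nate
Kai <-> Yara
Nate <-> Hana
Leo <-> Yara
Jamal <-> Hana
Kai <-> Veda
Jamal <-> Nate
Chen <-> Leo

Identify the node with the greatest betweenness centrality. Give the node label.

Unnormalized betweenness of each node: Chen:5/6, Hana:13/12, Jamal:0, Kai:61/12, Leo:13/12, Nate:27/4, Veda:4, Yara:37/6.
Nate has the largest value, 27/4, making it the main broker — the node through which the most shortest paths run.

Nate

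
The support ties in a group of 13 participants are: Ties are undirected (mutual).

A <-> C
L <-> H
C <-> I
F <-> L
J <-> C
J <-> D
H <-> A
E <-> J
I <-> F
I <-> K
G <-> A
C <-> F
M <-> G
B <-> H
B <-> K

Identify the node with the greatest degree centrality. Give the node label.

C

Degrees — A:3, B:2, C:4, D:1, E:1, F:3, G:2, H:3, I:3, J:3, K:2, L:2, M:1.
The maximum is 4, attained only by C.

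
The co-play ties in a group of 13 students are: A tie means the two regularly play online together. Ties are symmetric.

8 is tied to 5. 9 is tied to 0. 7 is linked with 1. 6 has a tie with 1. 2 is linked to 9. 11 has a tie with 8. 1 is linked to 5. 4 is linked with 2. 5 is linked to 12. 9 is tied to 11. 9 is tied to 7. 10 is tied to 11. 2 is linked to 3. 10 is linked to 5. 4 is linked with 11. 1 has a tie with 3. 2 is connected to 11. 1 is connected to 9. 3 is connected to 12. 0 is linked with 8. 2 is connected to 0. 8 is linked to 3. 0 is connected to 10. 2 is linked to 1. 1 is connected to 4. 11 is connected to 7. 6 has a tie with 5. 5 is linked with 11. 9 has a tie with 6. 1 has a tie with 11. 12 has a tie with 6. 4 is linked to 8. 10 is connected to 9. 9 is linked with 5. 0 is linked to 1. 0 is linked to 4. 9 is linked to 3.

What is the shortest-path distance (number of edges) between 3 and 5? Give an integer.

2

One shortest route is 3 – 12 – 5, which uses 2 edges, and 3 and 5 are not directly tied, so nothing shorter exists. So d(3,5) = 2.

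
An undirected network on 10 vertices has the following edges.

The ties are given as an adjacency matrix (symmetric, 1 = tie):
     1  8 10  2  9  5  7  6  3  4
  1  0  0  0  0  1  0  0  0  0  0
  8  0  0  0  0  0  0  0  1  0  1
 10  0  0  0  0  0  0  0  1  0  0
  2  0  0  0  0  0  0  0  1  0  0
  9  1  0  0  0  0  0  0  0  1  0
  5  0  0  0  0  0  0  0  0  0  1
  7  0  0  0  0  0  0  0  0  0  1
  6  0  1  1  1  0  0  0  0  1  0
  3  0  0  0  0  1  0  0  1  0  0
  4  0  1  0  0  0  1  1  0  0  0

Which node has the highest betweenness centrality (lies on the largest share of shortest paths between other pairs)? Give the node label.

6

Unnormalized betweenness of each node: 1:0, 2:0, 3:14, 4:15, 5:0, 6:27, 7:0, 8:18, 9:8, 10:0.
6 has the largest value, 27, making it the main broker — the node through which the most shortest paths run.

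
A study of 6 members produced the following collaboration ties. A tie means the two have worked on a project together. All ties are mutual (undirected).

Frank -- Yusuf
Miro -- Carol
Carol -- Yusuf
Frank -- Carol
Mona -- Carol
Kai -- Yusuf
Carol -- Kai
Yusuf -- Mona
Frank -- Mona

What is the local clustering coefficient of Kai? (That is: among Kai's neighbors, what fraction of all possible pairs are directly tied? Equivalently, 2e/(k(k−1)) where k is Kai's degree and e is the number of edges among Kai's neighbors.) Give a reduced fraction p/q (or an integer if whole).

Kai's neighbors: Carol and Yusuf (k = 2).
Possible neighbor pairs: C(2,2) = 1. Edges among them: Carol–Yusuf → e = 1.
Clustering(Kai) = 1/1.

1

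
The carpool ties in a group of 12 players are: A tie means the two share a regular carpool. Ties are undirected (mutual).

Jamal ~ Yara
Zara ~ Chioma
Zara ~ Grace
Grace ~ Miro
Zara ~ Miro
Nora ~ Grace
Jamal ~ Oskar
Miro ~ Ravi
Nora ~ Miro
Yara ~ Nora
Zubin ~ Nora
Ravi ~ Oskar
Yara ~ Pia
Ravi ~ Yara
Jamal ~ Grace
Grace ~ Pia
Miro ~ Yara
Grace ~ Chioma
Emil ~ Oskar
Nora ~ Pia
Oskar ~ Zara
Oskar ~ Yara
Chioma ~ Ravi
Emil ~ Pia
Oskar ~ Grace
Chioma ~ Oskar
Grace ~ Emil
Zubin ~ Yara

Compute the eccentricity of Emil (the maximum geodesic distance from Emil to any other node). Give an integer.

Distances from Emil: Chioma:2, Grace:1, Jamal:2, Miro:2, Nora:2, Oskar:1, Pia:1, Ravi:2, Yara:2, Zara:2, Zubin:3.
The largest is 3 (to Zubin), so the eccentricity of Emil is 3.

3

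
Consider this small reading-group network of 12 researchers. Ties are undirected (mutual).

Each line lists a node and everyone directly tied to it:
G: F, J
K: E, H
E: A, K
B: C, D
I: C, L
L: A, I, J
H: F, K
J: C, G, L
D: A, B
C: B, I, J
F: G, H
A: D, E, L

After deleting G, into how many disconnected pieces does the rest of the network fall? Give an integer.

G's neighbors (F and J) remain reachable from one another through other ties, so the rest of the network stays in one piece.

1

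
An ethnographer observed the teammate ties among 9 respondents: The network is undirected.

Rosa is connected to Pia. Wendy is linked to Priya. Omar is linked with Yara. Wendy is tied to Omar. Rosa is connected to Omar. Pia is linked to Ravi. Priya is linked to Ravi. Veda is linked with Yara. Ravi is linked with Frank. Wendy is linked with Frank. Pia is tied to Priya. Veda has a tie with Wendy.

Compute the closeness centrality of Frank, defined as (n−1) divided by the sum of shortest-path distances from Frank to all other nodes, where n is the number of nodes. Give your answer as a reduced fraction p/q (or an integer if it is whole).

Distances from Frank: Omar:2, Pia:2, Priya:2, Ravi:1, Rosa:3, Veda:2, Wendy:1, Yara:3. Sum = 16.
n = 9, so closeness = 8/16 = 1/2.

1/2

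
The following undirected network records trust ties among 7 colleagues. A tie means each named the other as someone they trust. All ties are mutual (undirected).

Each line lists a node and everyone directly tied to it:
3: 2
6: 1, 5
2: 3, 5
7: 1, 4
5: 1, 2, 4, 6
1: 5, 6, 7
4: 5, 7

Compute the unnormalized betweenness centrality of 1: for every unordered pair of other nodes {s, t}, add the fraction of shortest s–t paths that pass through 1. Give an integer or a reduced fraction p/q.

Pairs whose geodesics pass through 1 — 7–6: 1; 7–2: 1/2; 7–5: 1/2; 7–3: 1/2.
All other pairs contribute 0.
Summing the contributions gives betweenness(1) = 5/2.

5/2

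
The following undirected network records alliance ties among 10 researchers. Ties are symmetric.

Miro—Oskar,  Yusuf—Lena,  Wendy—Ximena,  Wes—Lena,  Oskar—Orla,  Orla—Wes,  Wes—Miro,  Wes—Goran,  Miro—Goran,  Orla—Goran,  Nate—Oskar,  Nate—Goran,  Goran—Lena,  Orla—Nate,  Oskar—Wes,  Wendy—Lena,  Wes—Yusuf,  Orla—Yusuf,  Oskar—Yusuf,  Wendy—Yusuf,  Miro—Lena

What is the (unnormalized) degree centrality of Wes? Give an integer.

Wes is directly tied to Goran, Lena, Miro, Orla, Oskar, and Yusuf. That is 6 neighbors, so the degree of Wes is 6.

6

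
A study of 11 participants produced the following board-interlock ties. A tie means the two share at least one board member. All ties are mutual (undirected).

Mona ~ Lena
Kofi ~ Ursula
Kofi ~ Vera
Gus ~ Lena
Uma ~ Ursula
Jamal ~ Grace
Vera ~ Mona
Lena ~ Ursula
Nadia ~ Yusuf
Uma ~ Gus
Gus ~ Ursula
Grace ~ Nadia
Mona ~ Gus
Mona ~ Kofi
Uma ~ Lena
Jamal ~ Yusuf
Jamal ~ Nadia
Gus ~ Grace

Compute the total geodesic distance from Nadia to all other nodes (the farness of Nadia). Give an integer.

Distances from Nadia: Grace:1, Gus:2, Jamal:1, Kofi:4, Lena:3, Mona:3, Uma:3, Ursula:3, Vera:4, Yusuf:1.
Sum = 1 + 2 + 1 + 4 + 3 + 3 + 3 + 3 + 4 + 1 = 25.

25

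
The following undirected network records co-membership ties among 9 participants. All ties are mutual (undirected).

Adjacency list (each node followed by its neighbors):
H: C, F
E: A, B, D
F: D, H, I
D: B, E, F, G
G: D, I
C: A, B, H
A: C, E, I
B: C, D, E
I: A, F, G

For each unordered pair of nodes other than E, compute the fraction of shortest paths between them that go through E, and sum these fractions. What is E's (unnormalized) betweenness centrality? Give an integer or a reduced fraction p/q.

Pairs whose geodesics pass through E — A–D: 1; A–B: 1/2; I–B: 1/4.
All other pairs contribute 0.
Summing the contributions gives betweenness(E) = 7/4.

7/4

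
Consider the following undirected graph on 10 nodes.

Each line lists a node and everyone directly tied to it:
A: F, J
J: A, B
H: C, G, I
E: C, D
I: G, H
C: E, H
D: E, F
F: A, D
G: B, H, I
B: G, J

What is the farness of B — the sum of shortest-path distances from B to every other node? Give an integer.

22

Distances from B: A:2, C:3, D:4, E:4, F:3, G:1, H:2, I:2, J:1.
Sum = 2 + 3 + 4 + 4 + 3 + 1 + 2 + 2 + 1 = 22.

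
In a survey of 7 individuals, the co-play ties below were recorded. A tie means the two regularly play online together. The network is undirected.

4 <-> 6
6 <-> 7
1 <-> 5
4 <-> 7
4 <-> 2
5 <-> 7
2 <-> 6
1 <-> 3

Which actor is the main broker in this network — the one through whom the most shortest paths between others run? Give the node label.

7

Unnormalized betweenness of each node: 1:5, 2:0, 3:0, 4:2, 5:8, 6:2, 7:9.
7 has the largest value, 9, making it the main broker — the node through which the most shortest paths run.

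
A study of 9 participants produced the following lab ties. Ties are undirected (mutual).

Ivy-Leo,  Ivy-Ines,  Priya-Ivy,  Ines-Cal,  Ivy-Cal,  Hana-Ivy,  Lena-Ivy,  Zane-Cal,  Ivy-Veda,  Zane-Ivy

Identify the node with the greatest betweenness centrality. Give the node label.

Ivy

Unnormalized betweenness of each node: Cal:1/2, Hana:0, Ines:0, Ivy:51/2, Lena:0, Leo:0, Priya:0, Veda:0, Zane:0.
Ivy has the largest value, 51/2, making it the main broker — the node through which the most shortest paths run.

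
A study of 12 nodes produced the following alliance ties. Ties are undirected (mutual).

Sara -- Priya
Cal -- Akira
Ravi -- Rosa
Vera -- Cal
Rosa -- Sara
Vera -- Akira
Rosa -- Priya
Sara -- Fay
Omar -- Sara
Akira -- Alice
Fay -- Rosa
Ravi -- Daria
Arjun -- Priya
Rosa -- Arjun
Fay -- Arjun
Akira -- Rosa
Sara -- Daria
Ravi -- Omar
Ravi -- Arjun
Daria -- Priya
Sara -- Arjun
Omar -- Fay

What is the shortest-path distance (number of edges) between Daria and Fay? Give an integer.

2

One shortest route is Daria – Sara – Fay, which uses 2 edges, and Daria and Fay are not directly tied, so nothing shorter exists. So d(Daria,Fay) = 2.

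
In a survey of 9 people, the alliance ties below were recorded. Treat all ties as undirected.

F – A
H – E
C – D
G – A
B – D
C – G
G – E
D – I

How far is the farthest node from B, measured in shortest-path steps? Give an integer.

5

Distances from B: A:4, C:2, D:1, E:4, F:5, G:3, H:5, I:2.
The largest is 5 (to F and H), so the eccentricity of B is 5.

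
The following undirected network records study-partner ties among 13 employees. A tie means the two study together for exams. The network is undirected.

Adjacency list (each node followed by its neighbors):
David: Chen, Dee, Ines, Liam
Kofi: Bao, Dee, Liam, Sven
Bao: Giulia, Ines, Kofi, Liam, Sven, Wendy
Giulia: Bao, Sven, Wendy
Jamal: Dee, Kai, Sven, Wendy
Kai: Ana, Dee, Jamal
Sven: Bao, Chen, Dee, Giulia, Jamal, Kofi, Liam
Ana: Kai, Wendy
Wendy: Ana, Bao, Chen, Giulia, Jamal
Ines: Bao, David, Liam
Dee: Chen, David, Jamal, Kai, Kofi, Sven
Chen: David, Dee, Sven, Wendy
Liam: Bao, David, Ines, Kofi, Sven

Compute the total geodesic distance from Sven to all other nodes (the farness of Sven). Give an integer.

Distances from Sven: Ana:3, Bao:1, Chen:1, David:2, Dee:1, Giulia:1, Ines:2, Jamal:1, Kai:2, Kofi:1, Liam:1, Wendy:2.
Sum = 3 + 1 + 1 + 2 + 1 + 1 + 2 + 1 + 2 + 1 + 1 + 2 = 18.

18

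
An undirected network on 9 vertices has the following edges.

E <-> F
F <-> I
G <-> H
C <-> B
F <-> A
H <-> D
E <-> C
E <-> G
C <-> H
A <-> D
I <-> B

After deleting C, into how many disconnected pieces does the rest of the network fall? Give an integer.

C's neighbors (B, E, and H) remain reachable from one another through other ties, so the rest of the network stays in one piece.

1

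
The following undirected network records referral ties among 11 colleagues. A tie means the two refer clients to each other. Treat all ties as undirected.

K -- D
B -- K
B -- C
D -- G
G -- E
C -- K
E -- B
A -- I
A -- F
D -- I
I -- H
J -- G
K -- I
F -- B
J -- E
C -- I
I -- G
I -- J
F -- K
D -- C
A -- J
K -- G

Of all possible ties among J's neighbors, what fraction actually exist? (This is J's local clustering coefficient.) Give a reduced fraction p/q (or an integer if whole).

1/2

J's neighbors: A, E, G, and I (k = 4).
Possible neighbor pairs: C(4,2) = 6. Edges among them: A–I, E–G, G–I → e = 3.
Clustering(J) = 3/6 = 1/2.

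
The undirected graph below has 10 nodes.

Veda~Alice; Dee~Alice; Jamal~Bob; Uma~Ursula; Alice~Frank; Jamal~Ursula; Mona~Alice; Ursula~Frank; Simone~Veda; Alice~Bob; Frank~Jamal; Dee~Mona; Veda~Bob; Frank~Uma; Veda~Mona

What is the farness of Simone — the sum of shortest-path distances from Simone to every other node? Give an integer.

Distances from Simone: Alice:2, Bob:2, Dee:3, Frank:3, Jamal:3, Mona:2, Uma:4, Ursula:4, Veda:1.
Sum = 2 + 2 + 3 + 3 + 3 + 2 + 4 + 4 + 1 = 24.

24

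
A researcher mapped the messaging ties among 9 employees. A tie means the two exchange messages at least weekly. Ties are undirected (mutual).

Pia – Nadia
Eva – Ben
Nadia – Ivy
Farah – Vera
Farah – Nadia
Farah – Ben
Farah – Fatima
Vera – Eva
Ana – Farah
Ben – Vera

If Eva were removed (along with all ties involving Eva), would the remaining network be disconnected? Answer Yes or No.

No

Even without Eva, every remaining node can still reach every other (the residual graph is connected), so Eva is not a cut vertex.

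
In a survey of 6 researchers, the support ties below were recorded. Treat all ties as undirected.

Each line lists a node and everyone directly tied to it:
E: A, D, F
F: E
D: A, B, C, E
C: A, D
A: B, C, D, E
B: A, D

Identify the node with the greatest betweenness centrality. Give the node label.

E

Unnormalized betweenness of each node: A:5/2, B:0, C:0, D:5/2, E:4, F:0.
E has the largest value, 4, making it the main broker — the node through which the most shortest paths run.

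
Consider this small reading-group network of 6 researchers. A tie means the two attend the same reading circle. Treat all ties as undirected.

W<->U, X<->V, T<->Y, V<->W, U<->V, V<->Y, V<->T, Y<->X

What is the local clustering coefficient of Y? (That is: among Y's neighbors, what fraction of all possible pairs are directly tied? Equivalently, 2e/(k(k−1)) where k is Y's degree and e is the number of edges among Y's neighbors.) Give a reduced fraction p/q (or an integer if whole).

2/3

Y's neighbors: T, V, and X (k = 3).
Possible neighbor pairs: C(3,2) = 3. Edges among them: T–V, V–X → e = 2.
Clustering(Y) = 2/3.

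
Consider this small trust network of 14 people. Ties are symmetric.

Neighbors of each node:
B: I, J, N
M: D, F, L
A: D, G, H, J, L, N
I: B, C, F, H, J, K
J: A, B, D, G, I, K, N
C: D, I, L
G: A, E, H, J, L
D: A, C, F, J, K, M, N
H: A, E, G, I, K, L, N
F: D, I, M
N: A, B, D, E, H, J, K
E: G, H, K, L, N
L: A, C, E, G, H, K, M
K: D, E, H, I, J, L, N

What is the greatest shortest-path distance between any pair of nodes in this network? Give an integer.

3

Eccentricity of each node (its greatest distance to any other): A:2, B:3, C:2, D:2, E:3, F:3, G:3, H:2, I:2, J:2, K:2, L:3, M:3, N:2.
The maximum eccentricity is 3, realized for instance by the pair B–M via B – N – D – M. So the diameter is 3.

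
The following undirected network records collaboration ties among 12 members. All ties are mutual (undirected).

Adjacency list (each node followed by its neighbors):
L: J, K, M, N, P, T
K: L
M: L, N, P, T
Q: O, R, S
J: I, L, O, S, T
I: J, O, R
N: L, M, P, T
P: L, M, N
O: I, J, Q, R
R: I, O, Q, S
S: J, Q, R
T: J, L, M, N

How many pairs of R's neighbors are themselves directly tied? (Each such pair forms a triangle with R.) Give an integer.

3

R's neighbors: I, O, Q, and S.
Neighbor pairs that are themselves tied: R–I–O; R–O–Q; R–Q–S. Each forms one triangle with R, for 3 in total.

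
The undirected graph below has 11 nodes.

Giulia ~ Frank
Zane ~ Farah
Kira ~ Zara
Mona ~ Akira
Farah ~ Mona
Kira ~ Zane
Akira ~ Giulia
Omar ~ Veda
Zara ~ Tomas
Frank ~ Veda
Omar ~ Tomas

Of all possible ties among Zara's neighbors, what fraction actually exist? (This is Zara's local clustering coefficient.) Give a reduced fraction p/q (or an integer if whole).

Zara's neighbors: Kira and Tomas (k = 2).
Possible neighbor pairs: C(2,2) = 1. Edges among them: none → e = 0.
Clustering(Zara) = 0/1.

0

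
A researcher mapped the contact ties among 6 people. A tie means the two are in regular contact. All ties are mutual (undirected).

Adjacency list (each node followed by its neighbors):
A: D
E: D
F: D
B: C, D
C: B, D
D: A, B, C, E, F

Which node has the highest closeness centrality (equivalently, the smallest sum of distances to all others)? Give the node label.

Farness (sum of distances to all others) for each node — A:9, B:8, C:8, D:5, E:9, F:9.
The smallest farness is 5, for D, so D has the highest closeness.

D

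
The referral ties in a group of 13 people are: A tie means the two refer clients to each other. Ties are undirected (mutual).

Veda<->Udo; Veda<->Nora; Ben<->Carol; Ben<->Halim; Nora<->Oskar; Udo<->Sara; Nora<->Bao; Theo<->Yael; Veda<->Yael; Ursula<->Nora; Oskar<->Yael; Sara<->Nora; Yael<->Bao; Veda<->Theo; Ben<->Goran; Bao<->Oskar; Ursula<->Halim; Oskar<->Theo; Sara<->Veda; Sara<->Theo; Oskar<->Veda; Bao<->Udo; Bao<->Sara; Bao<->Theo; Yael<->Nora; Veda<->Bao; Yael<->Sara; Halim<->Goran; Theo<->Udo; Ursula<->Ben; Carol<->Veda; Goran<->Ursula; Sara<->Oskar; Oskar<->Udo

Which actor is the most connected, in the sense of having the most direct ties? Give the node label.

Degrees — Bao:7, Ben:4, Carol:2, Goran:3, Halim:3, Nora:6, Oskar:7, Sara:7, Theo:6, Udo:5, Ursula:4, Veda:8, Yael:6.
The maximum is 8, attained only by Veda.

Veda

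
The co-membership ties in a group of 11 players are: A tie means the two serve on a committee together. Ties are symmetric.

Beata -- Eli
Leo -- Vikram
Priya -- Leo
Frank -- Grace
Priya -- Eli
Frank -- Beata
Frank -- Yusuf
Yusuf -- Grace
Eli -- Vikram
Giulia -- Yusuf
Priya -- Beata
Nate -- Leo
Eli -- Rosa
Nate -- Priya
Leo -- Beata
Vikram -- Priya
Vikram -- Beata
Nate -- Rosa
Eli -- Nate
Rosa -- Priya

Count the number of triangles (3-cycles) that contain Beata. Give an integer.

Beata's neighbors: Eli, Frank, Leo, Priya, and Vikram.
Neighbor pairs that are themselves tied: Beata–Eli–Priya; Beata–Eli–Vikram; Beata–Leo–Priya; Beata–Leo–Vikram; Beata–Priya–Vikram. Each forms one triangle with Beata, for 5 in total.

5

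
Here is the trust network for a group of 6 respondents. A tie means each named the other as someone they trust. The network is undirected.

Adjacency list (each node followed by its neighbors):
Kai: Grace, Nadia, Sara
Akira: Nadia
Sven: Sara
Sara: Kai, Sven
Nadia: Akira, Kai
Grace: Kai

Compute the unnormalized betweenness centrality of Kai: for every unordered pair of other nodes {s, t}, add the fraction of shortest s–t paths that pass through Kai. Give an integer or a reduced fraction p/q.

Pairs whose geodesics pass through Kai — Sara–Grace: 1; Sara–Nadia: 1; Sara–Akira: 1; Sven–Grace: 1; Sven–Nadia: 1; Sven–Akira: 1; Grace–Nadia: 1; Grace–Akira: 1.
All other pairs contribute 0.
Summing the contributions gives betweenness(Kai) = 8.

8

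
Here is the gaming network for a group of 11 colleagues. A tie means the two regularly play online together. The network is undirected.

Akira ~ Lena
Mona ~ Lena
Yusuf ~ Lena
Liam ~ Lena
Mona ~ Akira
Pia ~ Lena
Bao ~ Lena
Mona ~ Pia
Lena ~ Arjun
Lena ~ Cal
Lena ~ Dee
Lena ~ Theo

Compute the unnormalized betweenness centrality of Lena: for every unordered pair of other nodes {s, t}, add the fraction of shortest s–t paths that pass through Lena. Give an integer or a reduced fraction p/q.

Pairs whose geodesics pass through Lena — Dee–Akira: 1; Dee–Arjun: 1; Dee–Pia: 1; Dee–Cal: 1; Dee–Liam: 1; Dee–Yusuf: 1; Dee–Bao: 1; Dee–Mona: 1; Dee–Theo: 1; Akira–Arjun: 1; Akira–Pia: 1/2; Akira–Cal: 1; Akira–Liam: 1; Akira–Yusuf: 1 … (+29 more pairs).
All other pairs contribute 0.
Summing the contributions gives betweenness(Lena) = 85/2.

85/2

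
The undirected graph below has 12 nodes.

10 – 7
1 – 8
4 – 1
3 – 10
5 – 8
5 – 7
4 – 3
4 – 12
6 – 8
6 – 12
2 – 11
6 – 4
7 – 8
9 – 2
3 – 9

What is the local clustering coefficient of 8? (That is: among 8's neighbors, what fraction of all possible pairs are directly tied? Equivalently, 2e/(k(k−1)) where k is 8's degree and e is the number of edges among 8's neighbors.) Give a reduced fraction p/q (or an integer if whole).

8's neighbors: 1, 5, 6, and 7 (k = 4).
Possible neighbor pairs: C(4,2) = 6. Edges among them: 5–7 → e = 1.
Clustering(8) = 1/6.

1/6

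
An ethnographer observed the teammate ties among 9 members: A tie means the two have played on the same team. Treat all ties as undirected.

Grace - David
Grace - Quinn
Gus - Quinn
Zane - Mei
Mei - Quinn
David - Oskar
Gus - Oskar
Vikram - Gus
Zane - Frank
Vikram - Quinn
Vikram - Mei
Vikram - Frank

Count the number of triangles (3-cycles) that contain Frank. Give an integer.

Frank's neighbors are Vikram and Zane, but none of them are tied to each other, so no triangle contains Frank.

0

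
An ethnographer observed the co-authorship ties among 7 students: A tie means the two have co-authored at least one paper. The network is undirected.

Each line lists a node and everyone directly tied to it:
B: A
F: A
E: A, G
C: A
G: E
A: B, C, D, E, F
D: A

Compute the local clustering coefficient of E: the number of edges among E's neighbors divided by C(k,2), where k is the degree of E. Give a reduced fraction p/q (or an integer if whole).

0

E's neighbors: A and G (k = 2).
Possible neighbor pairs: C(2,2) = 1. Edges among them: none → e = 0.
Clustering(E) = 0/1.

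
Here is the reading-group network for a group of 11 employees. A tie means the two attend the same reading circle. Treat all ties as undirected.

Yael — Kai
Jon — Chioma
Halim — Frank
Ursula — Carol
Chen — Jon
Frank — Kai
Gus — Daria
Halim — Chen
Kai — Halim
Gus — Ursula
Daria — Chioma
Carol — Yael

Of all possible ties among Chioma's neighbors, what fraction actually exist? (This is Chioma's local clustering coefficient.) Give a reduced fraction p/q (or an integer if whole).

0

Chioma's neighbors: Daria and Jon (k = 2).
Possible neighbor pairs: C(2,2) = 1. Edges among them: none → e = 0.
Clustering(Chioma) = 0/1.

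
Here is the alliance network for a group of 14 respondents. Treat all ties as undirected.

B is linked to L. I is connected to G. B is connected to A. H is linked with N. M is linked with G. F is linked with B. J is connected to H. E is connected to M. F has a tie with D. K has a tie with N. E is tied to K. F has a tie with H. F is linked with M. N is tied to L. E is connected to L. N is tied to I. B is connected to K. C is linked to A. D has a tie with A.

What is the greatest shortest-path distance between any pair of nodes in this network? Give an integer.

5

Eccentricity of each node (its greatest distance to any other): A:4, B:3, C:5, D:4, E:4, F:3, G:5, H:4, I:5, J:5, K:3, L:3, M:4, N:4.
The maximum eccentricity is 5, realized for instance by the pair J–C via J – H – F – B – A – C. So the diameter is 5.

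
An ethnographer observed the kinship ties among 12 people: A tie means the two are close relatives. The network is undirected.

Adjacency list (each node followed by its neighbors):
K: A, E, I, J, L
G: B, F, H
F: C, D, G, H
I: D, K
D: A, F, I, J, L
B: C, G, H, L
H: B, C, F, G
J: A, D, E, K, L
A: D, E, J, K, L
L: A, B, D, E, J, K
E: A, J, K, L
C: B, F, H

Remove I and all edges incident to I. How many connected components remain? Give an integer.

I's neighbors (D and K) remain reachable from one another through other ties, so the rest of the network stays in one piece.

1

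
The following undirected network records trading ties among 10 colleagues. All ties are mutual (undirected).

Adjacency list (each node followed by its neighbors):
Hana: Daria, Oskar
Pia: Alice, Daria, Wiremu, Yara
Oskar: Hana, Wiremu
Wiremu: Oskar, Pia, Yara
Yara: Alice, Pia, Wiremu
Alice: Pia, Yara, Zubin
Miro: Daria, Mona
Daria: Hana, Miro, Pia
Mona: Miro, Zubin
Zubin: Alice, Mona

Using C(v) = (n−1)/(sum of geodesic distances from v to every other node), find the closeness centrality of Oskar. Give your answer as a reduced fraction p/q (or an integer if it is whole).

Distances from Oskar: Alice:3, Daria:2, Hana:1, Miro:3, Mona:4, Pia:2, Wiremu:1, Yara:2, Zubin:4. Sum = 22.
n = 10, so closeness = 9/22.

9/22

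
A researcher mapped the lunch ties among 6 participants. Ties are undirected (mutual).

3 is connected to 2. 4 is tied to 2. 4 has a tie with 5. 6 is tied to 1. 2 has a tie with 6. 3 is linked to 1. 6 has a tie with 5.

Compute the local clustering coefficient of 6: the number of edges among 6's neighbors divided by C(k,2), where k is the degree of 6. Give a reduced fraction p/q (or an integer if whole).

0

6's neighbors: 1, 2, and 5 (k = 3).
Possible neighbor pairs: C(3,2) = 3. Edges among them: none → e = 0.
Clustering(6) = 0/3 = 0.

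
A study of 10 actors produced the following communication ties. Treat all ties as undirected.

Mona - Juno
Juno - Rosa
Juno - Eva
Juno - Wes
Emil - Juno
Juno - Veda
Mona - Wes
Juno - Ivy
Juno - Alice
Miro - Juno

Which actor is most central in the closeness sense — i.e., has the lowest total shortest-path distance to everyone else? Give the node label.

Juno

Farness (sum of distances to all others) for each node — Alice:17, Emil:17, Eva:17, Ivy:17, Juno:9, Miro:17, Mona:16, Rosa:17, Veda:17, Wes:16.
The smallest farness is 9, for Juno, so Juno has the highest closeness.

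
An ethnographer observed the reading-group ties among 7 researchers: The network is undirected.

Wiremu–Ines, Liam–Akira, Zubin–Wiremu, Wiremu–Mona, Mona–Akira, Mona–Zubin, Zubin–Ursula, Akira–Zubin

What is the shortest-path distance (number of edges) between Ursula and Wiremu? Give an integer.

2

One shortest route is Ursula – Zubin – Wiremu, which uses 2 edges, and Ursula and Wiremu are not directly tied, so nothing shorter exists. So d(Ursula,Wiremu) = 2.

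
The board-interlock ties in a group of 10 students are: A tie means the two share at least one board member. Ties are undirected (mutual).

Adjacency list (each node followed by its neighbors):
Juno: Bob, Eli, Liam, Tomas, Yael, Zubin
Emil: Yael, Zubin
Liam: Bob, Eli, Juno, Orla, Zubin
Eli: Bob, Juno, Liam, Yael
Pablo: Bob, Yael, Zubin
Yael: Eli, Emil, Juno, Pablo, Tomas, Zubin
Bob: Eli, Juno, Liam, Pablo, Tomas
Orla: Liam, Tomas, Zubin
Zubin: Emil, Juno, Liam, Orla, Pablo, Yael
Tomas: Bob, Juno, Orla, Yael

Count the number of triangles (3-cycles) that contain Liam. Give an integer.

5

Liam's neighbors: Bob, Eli, Juno, Orla, and Zubin.
Neighbor pairs that are themselves tied: Liam–Bob–Eli; Liam–Bob–Juno; Liam–Eli–Juno; Liam–Juno–Zubin; Liam–Orla–Zubin. Each forms one triangle with Liam, for 5 in total.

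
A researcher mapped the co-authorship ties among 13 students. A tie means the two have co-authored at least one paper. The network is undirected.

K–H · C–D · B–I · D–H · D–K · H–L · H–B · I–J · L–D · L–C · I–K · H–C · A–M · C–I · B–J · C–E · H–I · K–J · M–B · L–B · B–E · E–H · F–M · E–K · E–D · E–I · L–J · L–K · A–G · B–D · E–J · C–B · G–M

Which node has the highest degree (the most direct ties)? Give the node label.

B

Degrees — A:2, B:8, C:6, D:6, E:7, F:1, G:2, H:7, I:6, J:5, K:6, L:6, M:4.
The maximum is 8, attained only by B.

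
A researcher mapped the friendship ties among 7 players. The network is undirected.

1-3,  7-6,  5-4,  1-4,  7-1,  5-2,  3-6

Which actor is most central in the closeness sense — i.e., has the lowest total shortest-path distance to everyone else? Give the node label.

1

Farness (sum of distances to all others) for each node — 1:10, 2:19, 3:13, 4:11, 5:14, 6:16, 7:13.
The smallest farness is 10, for 1, so 1 has the highest closeness.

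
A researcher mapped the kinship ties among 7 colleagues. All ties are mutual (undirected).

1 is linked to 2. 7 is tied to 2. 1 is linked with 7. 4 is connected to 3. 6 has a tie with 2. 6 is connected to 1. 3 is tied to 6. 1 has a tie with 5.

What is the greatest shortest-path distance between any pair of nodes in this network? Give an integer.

4

Eccentricity of each node (its greatest distance to any other): 1:3, 2:3, 3:3, 4:4, 5:4, 6:2, 7:4.
The maximum eccentricity is 4, realized for instance by the pair 4–5 via 4 – 3 – 6 – 1 – 5. So the diameter is 4.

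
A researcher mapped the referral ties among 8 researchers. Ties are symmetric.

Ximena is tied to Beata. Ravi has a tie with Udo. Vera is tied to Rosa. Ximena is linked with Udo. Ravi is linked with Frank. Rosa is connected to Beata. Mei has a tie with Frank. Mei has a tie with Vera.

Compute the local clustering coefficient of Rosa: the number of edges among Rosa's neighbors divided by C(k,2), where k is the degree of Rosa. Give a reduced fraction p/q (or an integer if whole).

Rosa's neighbors: Beata and Vera (k = 2).
Possible neighbor pairs: C(2,2) = 1. Edges among them: none → e = 0.
Clustering(Rosa) = 0/1.

0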